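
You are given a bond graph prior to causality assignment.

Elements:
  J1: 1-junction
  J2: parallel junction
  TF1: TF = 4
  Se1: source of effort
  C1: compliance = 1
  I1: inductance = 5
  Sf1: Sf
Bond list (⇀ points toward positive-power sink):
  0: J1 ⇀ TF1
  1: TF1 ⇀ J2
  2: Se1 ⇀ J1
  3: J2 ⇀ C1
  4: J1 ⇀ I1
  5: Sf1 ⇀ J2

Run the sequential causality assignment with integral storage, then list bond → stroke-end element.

b0 stroke→J1
b1 stroke→TF1
b2 stroke→J1
b3 stroke→J2
b4 stroke→I1
b5 stroke→Sf1

b2 stroke→J1  (Se1: effort source, stroke at far end)
b5 stroke→Sf1  (Sf1: flow source, stroke at near end)
b3 stroke→J2  (C1 integral (e out))
b1 stroke→TF1  (0-jn J2 has e-setter on 3)
b0 stroke→J1  (TF1 one-in-one-out from 1)
b4 stroke→I1  (only one flow-in slot at J1)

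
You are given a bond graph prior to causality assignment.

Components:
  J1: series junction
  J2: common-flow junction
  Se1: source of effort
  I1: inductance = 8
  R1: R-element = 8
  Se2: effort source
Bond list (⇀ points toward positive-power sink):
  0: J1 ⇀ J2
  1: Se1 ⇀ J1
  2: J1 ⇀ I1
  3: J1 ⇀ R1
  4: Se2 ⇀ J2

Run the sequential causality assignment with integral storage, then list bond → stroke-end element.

b1 |J1  (source Se1 imposes e)
b4 |J2  (Se2 fixes effort; stroke away)
b0 |J1  (J2: last free bond brings flow in)
b2 |I1  (I1 outputs flow p/I1)
b3 |J1  (1-jn J1 has f-setter on 2)

bond 0 stroke at J1
bond 1 stroke at J1
bond 2 stroke at I1
bond 3 stroke at J1
bond 4 stroke at J2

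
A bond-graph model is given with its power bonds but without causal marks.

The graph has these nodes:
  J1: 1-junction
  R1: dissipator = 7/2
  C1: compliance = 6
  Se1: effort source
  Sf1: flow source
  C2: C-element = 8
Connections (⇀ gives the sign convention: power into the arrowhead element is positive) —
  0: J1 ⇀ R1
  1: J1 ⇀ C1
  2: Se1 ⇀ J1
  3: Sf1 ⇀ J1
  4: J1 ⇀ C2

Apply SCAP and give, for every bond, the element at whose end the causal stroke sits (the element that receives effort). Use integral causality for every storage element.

β0 stroke at J1
β1 stroke at J1
β2 stroke at J1
β3 stroke at Sf1
β4 stroke at J1

b2 stroke→J1  (Se1: effort source, stroke at far end)
b3 stroke→Sf1  (Sf1 fixes flow; stroke at Sf1)
b0 stroke→J1  (common-f at J1 fixed by 3)
b1 stroke→J1  (1-jn J1 has f-setter on 3)
b4 stroke→J1  (common-f at J1 fixed by 3)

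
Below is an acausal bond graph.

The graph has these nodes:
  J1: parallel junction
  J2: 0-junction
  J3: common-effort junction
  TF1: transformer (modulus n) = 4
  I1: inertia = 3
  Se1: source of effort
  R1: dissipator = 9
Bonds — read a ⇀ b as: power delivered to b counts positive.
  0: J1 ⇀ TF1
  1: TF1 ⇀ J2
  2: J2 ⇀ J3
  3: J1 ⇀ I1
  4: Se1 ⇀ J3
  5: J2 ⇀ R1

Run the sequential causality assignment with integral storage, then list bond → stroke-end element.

b0 stroke at J1
b1 stroke at TF1
b2 stroke at J2
b3 stroke at I1
b4 stroke at J3
b5 stroke at R1

b4 stroke→J3  (source Se1 imposes e)
b2 stroke→J2  (0-jn J3 has e-setter on 4)
b1 stroke→TF1  (common-e at J2 fixed by 2)
b5 stroke→R1  (common-e at J2 fixed by 2)
b0 stroke→J1  (TF TF1: opposite of bond 1)
b3 stroke→I1  (0-jn J1 has e-setter on 0)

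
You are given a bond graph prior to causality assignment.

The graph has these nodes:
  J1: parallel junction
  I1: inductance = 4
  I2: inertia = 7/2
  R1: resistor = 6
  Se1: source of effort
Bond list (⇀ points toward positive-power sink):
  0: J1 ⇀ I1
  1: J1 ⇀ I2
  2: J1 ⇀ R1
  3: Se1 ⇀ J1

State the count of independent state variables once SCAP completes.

bond 3 stroke→J1  (source Se1 imposes e)
bond 0 stroke→I1  (0-jn J1 has e-setter on 3)
bond 1 stroke→I2  (J1 effort already set via bond 3)
bond 2 stroke→R1  (J1: bond 3 brought effort, rest push out)

2  (I1, I2 all integral)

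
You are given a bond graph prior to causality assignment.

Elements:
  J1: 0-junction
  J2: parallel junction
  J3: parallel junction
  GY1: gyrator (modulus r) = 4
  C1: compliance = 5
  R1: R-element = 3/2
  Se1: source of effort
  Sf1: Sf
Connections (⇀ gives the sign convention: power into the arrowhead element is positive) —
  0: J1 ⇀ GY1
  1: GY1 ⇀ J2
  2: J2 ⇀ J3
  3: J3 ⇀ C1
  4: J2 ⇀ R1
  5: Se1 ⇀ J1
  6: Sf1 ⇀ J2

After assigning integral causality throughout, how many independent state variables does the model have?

1  (C1 all integral)

β5 →J1  (Se1: effort source, stroke at far end)
β6 →Sf1  (Sf1 fixes flow; stroke at Sf1)
β0 →GY1  (0-jn J1 has e-setter on 5)
β1 →GY1  (through GY1, causality inverts; strokes same side of GY1)
β3 →J3  (C1 integral (e out))
β2 →J2  (0-jn J3 has e-setter on 3)
β4 →R1  (0-jn J2 has e-setter on 2)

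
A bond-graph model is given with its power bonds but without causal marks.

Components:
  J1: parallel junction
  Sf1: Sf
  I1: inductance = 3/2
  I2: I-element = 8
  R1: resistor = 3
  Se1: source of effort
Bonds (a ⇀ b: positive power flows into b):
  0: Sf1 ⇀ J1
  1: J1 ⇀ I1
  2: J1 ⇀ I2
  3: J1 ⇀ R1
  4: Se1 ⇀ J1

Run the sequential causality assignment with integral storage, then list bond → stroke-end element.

#0 |Sf1  (source Sf1 imposes f)
#4 |J1  (Se1: effort source, stroke at far end)
#1 |I1  (J1 effort already set via bond 4)
#2 |I2  (J1: bond 4 brought effort, rest push out)
#3 |R1  (J1: bond 4 brought effort, rest push out)

β0 stroke at Sf1
β1 stroke at I1
β2 stroke at I2
β3 stroke at R1
β4 stroke at J1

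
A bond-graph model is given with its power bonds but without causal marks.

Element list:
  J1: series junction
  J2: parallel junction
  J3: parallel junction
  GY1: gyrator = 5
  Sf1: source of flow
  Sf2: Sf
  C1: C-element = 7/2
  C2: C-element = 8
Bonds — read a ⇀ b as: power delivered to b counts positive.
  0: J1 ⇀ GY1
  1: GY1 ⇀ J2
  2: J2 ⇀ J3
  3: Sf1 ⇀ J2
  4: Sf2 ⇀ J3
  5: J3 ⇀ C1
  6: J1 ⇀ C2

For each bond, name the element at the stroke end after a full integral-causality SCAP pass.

#0 stroke at GY1
#1 stroke at GY1
#2 stroke at J2
#3 stroke at Sf1
#4 stroke at Sf2
#5 stroke at J3
#6 stroke at J1

b3 |Sf1  (Sf1: flow source, stroke at near end)
b4 |Sf2  (Sf2 (Sf) sets flow on bond)
b5 |J3  (C1 integral (e out))
b2 |J2  (common-e at J3 fixed by 5)
b1 |GY1  (J2: bond 2 brought effort, rest push out)
b0 |GY1  (GY GY1: same side as bond 1)
b6 |J1  (1-jn J1 has f-setter on 0)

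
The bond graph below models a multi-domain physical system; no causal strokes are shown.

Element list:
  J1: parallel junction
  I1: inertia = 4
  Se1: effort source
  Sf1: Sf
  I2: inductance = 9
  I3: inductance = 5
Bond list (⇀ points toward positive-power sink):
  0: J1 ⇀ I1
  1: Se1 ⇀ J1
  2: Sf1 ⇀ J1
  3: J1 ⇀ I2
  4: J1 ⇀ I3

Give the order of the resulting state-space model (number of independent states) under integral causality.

bond 1 |J1  (Se1 fixes effort; stroke away)
bond 2 |Sf1  (Sf1 fixes flow; stroke at Sf1)
bond 0 |I1  (J1 effort already set via bond 1)
bond 3 |I2  (J1 effort already set via bond 1)
bond 4 |I3  (0-jn J1 has e-setter on 1)

3  (I1, I2, I3 all integral)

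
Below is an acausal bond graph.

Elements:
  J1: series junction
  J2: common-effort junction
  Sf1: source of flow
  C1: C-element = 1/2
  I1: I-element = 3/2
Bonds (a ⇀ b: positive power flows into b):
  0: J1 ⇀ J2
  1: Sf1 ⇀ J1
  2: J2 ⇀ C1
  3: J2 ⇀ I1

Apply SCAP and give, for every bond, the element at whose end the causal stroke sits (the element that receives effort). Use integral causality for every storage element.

b0 stroke→J1
b1 stroke→Sf1
b2 stroke→J2
b3 stroke→I1

b1 →Sf1  (source Sf1 imposes f)
b0 →J1  (1-jn J1 has f-setter on 1)
b2 →J2  (C1 outputs effort q/C1)
b3 →I1  (common-e at J2 fixed by 2)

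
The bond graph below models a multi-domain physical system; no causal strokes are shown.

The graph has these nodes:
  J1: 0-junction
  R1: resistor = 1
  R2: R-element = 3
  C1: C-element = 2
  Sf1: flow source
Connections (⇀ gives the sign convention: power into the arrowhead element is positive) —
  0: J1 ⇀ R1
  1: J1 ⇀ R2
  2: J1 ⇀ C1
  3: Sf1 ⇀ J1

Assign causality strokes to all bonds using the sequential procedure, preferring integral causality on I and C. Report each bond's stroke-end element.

b0 |R1
b1 |R2
b2 |J1
b3 |Sf1

b3 →Sf1  (source Sf1 imposes f)
b2 →J1  (C1 outputs effort q/C1)
b0 →R1  (J1 effort already set via bond 2)
b1 →R2  (J1 effort already set via bond 2)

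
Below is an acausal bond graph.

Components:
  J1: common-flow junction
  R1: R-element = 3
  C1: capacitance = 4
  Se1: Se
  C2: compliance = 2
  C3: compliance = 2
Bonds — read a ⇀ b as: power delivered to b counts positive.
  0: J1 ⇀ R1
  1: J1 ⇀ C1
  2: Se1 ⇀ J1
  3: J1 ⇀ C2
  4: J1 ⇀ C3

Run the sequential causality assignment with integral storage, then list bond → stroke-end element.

#0 |R1
#1 |J1
#2 |J1
#3 |J1
#4 |J1

β2 stroke at J1  (Se1 (Se) sets effort on bond)
β1 stroke at J1  (C1 integral (e out))
β3 stroke at J1  (C2 outputs effort q/C2)
β4 stroke at J1  (C3 outputs effort q/C3)
β0 stroke at R1  (only one flow-in slot at J1)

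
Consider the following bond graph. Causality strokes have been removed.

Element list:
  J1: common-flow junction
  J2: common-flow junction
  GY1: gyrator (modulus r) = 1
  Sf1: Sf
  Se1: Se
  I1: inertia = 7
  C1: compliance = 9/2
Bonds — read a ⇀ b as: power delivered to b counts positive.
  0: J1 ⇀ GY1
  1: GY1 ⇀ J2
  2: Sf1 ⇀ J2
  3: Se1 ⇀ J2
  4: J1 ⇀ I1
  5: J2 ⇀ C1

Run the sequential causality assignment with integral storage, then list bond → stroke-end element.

β2 |Sf1  (Sf1: flow source, stroke at near end)
β3 |J2  (Se1 (Se) sets effort on bond)
β1 |J2  (J2: bond 2 brought flow, rest push out)
β5 |J2  (1-jn J2 has f-setter on 2)
β0 |J1  (GY GY1: same side as bond 1)
β4 |I1  (J1 needs exactly one f-in)

β0 |J1
β1 |J2
β2 |Sf1
β3 |J2
β4 |I1
β5 |J2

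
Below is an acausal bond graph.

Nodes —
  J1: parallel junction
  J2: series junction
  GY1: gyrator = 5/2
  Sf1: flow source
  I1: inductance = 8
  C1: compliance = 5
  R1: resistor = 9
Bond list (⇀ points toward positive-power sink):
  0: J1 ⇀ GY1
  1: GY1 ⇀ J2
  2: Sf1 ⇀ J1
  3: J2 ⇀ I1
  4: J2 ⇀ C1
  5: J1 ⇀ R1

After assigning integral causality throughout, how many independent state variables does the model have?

#2 |Sf1  (Sf1 fixes flow; stroke at Sf1)
#3 |I1  (I1 outputs flow p/I1)
#1 |J2  (1-jn J2 has f-setter on 3)
#4 |J2  (common-f at J2 fixed by 3)
#0 |J1  (GY1: gyrator matches bond 1)
#5 |R1  (J1: bond 0 brought effort, rest push out)

2  (C1, I1 all integral)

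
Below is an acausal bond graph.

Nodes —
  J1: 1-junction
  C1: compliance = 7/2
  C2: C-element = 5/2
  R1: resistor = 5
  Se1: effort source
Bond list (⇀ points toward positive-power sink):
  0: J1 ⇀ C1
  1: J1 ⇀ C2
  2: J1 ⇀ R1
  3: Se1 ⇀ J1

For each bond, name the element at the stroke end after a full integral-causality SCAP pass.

bond 3 →J1  (source Se1 imposes e)
bond 0 →J1  (C1: C, integral causality)
bond 1 →J1  (C2 outputs effort q/C2)
bond 2 →R1  (J1: last free bond brings flow in)

#0 |J1
#1 |J1
#2 |R1
#3 |J1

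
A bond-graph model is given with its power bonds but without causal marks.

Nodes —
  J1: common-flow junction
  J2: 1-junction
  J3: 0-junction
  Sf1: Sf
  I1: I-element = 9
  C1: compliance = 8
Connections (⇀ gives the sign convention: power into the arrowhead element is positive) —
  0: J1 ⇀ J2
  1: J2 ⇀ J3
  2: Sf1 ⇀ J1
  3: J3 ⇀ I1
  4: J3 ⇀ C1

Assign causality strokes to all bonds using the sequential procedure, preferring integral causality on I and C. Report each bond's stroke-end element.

bond 0 →J1
bond 1 →J2
bond 2 →Sf1
bond 3 →I1
bond 4 →J3

β2 →Sf1  (Sf1: flow source, stroke at near end)
β0 →J1  (common-f at J1 fixed by 2)
β1 →J2  (J2 flow already set via bond 0)
β3 →I1  (I1 outputs flow p/I1)
β4 →J3  (only one effort-in slot at J3)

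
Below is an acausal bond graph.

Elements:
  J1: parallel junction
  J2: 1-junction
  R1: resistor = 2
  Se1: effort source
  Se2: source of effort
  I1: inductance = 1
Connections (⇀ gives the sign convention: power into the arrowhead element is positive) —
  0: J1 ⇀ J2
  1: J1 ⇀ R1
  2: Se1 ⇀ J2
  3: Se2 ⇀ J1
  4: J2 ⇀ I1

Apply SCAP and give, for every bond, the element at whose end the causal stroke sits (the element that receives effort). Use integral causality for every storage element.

β0 →J2
β1 →R1
β2 →J2
β3 →J1
β4 →I1

bond 2 |J2  (Se1: effort source, stroke at far end)
bond 3 |J1  (source Se2 imposes e)
bond 0 |J2  (J1: bond 3 brought effort, rest push out)
bond 1 |R1  (J1 effort already set via bond 3)
bond 4 |I1  (only one flow-in slot at J2)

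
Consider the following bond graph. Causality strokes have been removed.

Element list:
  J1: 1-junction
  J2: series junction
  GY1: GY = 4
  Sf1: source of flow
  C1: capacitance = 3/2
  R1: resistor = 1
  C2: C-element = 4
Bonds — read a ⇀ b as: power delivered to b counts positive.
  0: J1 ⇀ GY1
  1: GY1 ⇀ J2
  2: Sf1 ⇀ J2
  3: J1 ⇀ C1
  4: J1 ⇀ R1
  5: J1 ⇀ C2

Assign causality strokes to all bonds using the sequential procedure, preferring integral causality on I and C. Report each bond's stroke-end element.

β0 |J1
β1 |J2
β2 |Sf1
β3 |J1
β4 |R1
β5 |J1

β2 →Sf1  (Sf1: flow source, stroke at near end)
β1 →J2  (J2 flow already set via bond 2)
β0 →J1  (GY GY1: same side as bond 1)
β3 →J1  (prefer integral on C1)
β5 →J1  (C2: C, integral causality)
β4 →R1  (only one flow-in slot at J1)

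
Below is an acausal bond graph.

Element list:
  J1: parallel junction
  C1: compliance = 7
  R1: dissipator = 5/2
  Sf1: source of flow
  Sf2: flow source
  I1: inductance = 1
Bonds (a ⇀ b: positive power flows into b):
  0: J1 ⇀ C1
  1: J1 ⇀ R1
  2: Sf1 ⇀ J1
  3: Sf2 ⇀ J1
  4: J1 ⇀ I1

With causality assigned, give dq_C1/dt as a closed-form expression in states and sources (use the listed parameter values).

β2 stroke→Sf1  (Sf1 (Sf) sets flow on bond)
β3 stroke→Sf2  (Sf2 fixes flow; stroke at Sf2)
β0 stroke→J1  (C1: C, integral causality)
β1 stroke→R1  (J1 effort already set via bond 0)
β4 stroke→I1  (J1: bond 0 brought effort, rest push out)

dq_C1/dt = F_Sf1 + F_Sf2 - p_I1 - 2*q_C1/35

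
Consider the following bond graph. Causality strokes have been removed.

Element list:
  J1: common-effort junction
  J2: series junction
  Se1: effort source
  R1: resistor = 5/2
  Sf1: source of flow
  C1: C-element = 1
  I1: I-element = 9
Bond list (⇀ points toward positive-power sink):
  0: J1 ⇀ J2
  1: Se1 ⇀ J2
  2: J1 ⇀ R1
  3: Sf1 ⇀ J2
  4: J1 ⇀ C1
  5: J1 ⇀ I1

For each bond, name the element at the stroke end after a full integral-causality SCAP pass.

β1 stroke→J2  (Se1: effort source, stroke at far end)
β3 stroke→Sf1  (source Sf1 imposes f)
β0 stroke→J2  (J2 flow already set via bond 3)
β4 stroke→J1  (C1: C, integral causality)
β2 stroke→R1  (J1 effort already set via bond 4)
β5 stroke→I1  (common-e at J1 fixed by 4)

β0 stroke at J2
β1 stroke at J2
β2 stroke at R1
β3 stroke at Sf1
β4 stroke at J1
β5 stroke at I1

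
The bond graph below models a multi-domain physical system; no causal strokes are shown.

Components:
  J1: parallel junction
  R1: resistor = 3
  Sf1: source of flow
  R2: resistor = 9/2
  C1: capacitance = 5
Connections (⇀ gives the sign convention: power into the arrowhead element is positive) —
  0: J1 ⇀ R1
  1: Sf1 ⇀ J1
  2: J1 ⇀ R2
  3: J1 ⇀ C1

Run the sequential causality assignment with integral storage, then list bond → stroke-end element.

bond 0 stroke at R1
bond 1 stroke at Sf1
bond 2 stroke at R2
bond 3 stroke at J1

β1 stroke at Sf1  (source Sf1 imposes f)
β3 stroke at J1  (C1: C, integral causality)
β0 stroke at R1  (common-e at J1 fixed by 3)
β2 stroke at R2  (J1: bond 3 brought effort, rest push out)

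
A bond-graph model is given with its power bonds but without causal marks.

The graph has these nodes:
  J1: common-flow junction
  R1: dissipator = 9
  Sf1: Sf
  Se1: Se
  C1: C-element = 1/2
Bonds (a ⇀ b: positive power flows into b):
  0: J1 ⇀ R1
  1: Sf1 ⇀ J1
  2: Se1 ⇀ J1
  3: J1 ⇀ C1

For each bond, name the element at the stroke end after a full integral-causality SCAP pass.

#0 stroke at J1
#1 stroke at Sf1
#2 stroke at J1
#3 stroke at J1

b1 →Sf1  (Sf1 fixes flow; stroke at Sf1)
b2 →J1  (Se1 fixes effort; stroke away)
b0 →J1  (1-jn J1 has f-setter on 1)
b3 →J1  (common-f at J1 fixed by 1)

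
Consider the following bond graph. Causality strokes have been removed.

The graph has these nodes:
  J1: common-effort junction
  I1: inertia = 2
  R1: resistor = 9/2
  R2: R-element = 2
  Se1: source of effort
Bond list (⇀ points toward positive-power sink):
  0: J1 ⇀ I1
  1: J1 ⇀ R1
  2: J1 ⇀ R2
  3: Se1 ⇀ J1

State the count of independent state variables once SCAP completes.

1  (I1 all integral)

bond 3 stroke→J1  (source Se1 imposes e)
bond 0 stroke→I1  (common-e at J1 fixed by 3)
bond 1 stroke→R1  (J1 effort already set via bond 3)
bond 2 stroke→R2  (J1 effort already set via bond 3)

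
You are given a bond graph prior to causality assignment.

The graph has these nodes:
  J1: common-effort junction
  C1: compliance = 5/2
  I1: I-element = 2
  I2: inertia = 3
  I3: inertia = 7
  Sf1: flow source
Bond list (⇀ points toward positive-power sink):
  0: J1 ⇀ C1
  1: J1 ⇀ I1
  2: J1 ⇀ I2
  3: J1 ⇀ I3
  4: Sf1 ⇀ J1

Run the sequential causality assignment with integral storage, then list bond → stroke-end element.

#0 |J1
#1 |I1
#2 |I2
#3 |I3
#4 |Sf1

bond 4 →Sf1  (Sf1 (Sf) sets flow on bond)
bond 0 →J1  (prefer integral on C1)
bond 1 →I1  (J1: bond 0 brought effort, rest push out)
bond 2 →I2  (common-e at J1 fixed by 0)
bond 3 →I3  (J1: bond 0 brought effort, rest push out)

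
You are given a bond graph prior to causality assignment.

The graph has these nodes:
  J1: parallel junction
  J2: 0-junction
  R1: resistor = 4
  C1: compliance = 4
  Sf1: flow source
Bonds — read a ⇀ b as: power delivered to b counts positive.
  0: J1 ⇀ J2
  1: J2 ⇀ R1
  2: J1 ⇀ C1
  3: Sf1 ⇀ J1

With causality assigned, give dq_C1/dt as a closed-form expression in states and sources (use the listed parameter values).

β3 →Sf1  (Sf1: flow source, stroke at near end)
β2 →J1  (C1: C, integral causality)
β0 →J2  (common-e at J1 fixed by 2)
β1 →R1  (common-e at J2 fixed by 0)

dq_C1/dt = F_Sf1 - q_C1/16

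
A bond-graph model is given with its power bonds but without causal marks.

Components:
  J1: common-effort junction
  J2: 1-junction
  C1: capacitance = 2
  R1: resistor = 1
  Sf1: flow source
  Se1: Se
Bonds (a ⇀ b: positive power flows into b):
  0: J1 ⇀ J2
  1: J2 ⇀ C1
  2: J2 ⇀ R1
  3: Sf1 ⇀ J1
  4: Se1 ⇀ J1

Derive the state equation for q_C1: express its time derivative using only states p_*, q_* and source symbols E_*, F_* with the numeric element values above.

dq_C1/dt = E_Se1 - q_C1/2

bond 3 stroke→Sf1  (source Sf1 imposes f)
bond 4 stroke→J1  (Se1: effort source, stroke at far end)
bond 0 stroke→J2  (J1 effort already set via bond 4)
bond 1 stroke→J2  (C1 outputs effort q/C1)
bond 2 stroke→R1  (only one flow-in slot at J2)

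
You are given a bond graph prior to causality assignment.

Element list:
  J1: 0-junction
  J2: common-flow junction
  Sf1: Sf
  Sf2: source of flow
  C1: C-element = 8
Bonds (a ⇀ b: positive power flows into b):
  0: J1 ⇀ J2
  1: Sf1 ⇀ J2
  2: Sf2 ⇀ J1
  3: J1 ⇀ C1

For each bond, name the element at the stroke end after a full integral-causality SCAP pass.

#0 |J2
#1 |Sf1
#2 |Sf2
#3 |J1

β1 |Sf1  (Sf1 fixes flow; stroke at Sf1)
β2 |Sf2  (Sf2 (Sf) sets flow on bond)
β0 |J2  (common-f at J2 fixed by 1)
β3 |J1  (only one effort-in slot at J1)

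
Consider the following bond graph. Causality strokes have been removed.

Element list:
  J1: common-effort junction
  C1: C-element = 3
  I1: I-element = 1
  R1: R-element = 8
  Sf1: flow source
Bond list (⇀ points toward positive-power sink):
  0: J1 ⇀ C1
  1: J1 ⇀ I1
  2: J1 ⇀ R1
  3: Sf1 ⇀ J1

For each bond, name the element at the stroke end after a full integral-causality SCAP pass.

#0 stroke→J1
#1 stroke→I1
#2 stroke→R1
#3 stroke→Sf1

bond 3 stroke→Sf1  (source Sf1 imposes f)
bond 0 stroke→J1  (C1 outputs effort q/C1)
bond 1 stroke→I1  (J1 effort already set via bond 0)
bond 2 stroke→R1  (J1: bond 0 brought effort, rest push out)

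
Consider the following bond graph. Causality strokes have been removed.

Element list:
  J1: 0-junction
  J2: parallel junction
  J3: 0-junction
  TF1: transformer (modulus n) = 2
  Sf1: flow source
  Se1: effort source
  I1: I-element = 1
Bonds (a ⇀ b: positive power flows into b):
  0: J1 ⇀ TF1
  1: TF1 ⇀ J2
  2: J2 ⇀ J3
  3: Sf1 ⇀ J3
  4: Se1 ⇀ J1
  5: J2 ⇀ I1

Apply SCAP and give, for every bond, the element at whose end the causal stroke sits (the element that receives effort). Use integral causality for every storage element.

#0 →TF1
#1 →J2
#2 →J3
#3 →Sf1
#4 →J1
#5 →I1

bond 3 stroke at Sf1  (Sf1 fixes flow; stroke at Sf1)
bond 4 stroke at J1  (Se1 (Se) sets effort on bond)
bond 0 stroke at TF1  (J1: bond 4 brought effort, rest push out)
bond 2 stroke at J3  (J3 needs exactly one e-in)
bond 1 stroke at J2  (TF1: transformer flips bond 0)
bond 5 stroke at I1  (J2: bond 1 brought effort, rest push out)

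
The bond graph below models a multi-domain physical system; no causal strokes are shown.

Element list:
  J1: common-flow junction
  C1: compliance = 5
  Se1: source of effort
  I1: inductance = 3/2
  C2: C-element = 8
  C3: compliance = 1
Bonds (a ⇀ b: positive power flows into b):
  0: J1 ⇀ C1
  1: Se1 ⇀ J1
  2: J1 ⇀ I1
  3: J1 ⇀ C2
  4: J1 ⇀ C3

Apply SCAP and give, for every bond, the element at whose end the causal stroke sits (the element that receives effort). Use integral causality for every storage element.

#0 stroke→J1
#1 stroke→J1
#2 stroke→I1
#3 stroke→J1
#4 stroke→J1

#1 stroke→J1  (source Se1 imposes e)
#0 stroke→J1  (C1 integral (e out))
#2 stroke→I1  (I1 integral (f out))
#3 stroke→J1  (common-f at J1 fixed by 2)
#4 stroke→J1  (J1 flow already set via bond 2)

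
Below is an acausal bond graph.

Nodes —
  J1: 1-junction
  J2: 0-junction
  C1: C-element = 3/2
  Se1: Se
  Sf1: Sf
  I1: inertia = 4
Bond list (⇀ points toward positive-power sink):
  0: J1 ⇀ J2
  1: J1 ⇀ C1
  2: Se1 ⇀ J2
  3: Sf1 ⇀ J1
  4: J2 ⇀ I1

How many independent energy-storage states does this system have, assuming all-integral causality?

2  (C1, I1 all integral)

b2 stroke at J2  (source Se1 imposes e)
b3 stroke at Sf1  (Sf1 (Sf) sets flow on bond)
b0 stroke at J1  (common-f at J1 fixed by 3)
b1 stroke at J1  (J1 flow already set via bond 3)
b4 stroke at I1  (common-e at J2 fixed by 2)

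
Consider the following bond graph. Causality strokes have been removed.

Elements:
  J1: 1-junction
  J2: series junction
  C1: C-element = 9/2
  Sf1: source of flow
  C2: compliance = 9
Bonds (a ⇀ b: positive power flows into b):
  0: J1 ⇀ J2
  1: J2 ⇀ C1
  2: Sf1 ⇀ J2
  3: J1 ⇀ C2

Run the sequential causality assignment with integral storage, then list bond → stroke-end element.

b0 stroke at J2
b1 stroke at J2
b2 stroke at Sf1
b3 stroke at J1

#2 stroke at Sf1  (source Sf1 imposes f)
#0 stroke at J2  (J2: bond 2 brought flow, rest push out)
#1 stroke at J2  (1-jn J2 has f-setter on 2)
#3 stroke at J1  (J1: bond 0 brought flow, rest push out)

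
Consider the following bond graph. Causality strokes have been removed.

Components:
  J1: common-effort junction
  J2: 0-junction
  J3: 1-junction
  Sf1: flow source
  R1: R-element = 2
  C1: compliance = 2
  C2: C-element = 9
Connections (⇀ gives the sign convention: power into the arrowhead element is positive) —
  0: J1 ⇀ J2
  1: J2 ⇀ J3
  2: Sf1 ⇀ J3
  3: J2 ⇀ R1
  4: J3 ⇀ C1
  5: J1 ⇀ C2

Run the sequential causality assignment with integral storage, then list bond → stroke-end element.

#2 stroke at Sf1  (Sf1: flow source, stroke at near end)
#1 stroke at J3  (common-f at J3 fixed by 2)
#4 stroke at J3  (J3 flow already set via bond 2)
#5 stroke at J1  (C2 integral (e out))
#0 stroke at J2  (common-e at J1 fixed by 5)
#3 stroke at R1  (0-jn J2 has e-setter on 0)

#0 →J2
#1 →J3
#2 →Sf1
#3 →R1
#4 →J3
#5 →J1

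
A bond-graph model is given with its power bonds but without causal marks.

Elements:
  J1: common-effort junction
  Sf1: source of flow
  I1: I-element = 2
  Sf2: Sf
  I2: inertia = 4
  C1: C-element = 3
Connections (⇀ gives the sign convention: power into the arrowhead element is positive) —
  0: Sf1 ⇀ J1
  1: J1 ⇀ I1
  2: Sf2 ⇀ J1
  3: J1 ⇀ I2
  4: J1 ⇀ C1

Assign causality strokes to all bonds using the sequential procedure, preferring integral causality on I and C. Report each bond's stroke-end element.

β0 →Sf1
β1 →I1
β2 →Sf2
β3 →I2
β4 →J1

bond 0 stroke at Sf1  (source Sf1 imposes f)
bond 2 stroke at Sf2  (Sf2 fixes flow; stroke at Sf2)
bond 1 stroke at I1  (prefer integral on I1)
bond 3 stroke at I2  (I2: I, integral causality)
bond 4 stroke at J1  (only one effort-in slot at J1)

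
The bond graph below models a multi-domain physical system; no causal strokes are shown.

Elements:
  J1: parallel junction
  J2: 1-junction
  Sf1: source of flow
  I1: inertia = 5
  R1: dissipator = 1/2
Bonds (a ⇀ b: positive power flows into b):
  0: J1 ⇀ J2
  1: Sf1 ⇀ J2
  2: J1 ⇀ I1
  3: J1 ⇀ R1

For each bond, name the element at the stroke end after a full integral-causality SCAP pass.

b1 stroke→Sf1  (Sf1 fixes flow; stroke at Sf1)
b0 stroke→J2  (J2: bond 1 brought flow, rest push out)
b2 stroke→I1  (prefer integral on I1)
b3 stroke→J1  (closing 0-jn rule on J1)

bond 0 →J2
bond 1 →Sf1
bond 2 →I1
bond 3 →J1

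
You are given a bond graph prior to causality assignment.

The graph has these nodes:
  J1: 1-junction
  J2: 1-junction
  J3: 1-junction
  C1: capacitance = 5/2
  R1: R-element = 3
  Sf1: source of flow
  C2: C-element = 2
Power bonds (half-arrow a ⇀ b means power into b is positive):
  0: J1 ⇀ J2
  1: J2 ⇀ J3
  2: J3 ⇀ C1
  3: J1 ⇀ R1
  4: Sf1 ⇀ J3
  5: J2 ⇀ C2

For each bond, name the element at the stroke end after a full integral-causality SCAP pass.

bond 4 →Sf1  (Sf1 (Sf) sets flow on bond)
bond 1 →J3  (common-f at J3 fixed by 4)
bond 2 →J3  (common-f at J3 fixed by 4)
bond 0 →J2  (J2: bond 1 brought flow, rest push out)
bond 5 →J2  (J2: bond 1 brought flow, rest push out)
bond 3 →J1  (1-jn J1 has f-setter on 0)

b0 stroke→J2
b1 stroke→J3
b2 stroke→J3
b3 stroke→J1
b4 stroke→Sf1
b5 stroke→J2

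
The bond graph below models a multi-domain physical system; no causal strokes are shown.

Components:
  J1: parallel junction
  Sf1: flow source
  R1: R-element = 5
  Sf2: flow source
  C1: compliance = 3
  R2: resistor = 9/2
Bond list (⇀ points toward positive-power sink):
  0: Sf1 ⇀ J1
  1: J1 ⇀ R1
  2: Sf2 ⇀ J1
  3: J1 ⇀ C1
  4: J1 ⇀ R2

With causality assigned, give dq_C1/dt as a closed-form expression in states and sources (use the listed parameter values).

b0 |Sf1  (Sf1 fixes flow; stroke at Sf1)
b2 |Sf2  (Sf2: flow source, stroke at near end)
b3 |J1  (prefer integral on C1)
b1 |R1  (J1: bond 3 brought effort, rest push out)
b4 |R2  (J1: bond 3 brought effort, rest push out)

dq_C1/dt = F_Sf1 + F_Sf2 - 19*q_C1/135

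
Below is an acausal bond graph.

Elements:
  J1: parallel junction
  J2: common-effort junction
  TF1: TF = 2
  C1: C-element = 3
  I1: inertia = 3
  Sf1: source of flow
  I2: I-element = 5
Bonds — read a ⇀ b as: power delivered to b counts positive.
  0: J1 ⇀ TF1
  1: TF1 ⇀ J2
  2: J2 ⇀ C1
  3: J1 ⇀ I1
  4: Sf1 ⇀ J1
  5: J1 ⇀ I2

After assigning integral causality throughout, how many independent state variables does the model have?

β4 →Sf1  (Sf1 (Sf) sets flow on bond)
β2 →J2  (C1 outputs effort q/C1)
β1 →TF1  (J2: bond 2 brought effort, rest push out)
β0 →J1  (through TF1, causality passes straight; one stroke at TF1)
β3 →I1  (J1: bond 0 brought effort, rest push out)
β5 →I2  (0-jn J1 has e-setter on 0)

3  (C1, I1, I2 all integral)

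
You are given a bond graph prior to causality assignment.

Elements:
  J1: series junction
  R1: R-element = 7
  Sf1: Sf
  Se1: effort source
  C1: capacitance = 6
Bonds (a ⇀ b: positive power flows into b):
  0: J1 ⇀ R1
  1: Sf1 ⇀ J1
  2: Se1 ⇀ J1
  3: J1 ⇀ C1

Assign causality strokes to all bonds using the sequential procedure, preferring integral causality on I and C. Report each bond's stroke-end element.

bond 1 stroke at Sf1  (source Sf1 imposes f)
bond 2 stroke at J1  (source Se1 imposes e)
bond 0 stroke at J1  (J1 flow already set via bond 1)
bond 3 stroke at J1  (common-f at J1 fixed by 1)

#0 |J1
#1 |Sf1
#2 |J1
#3 |J1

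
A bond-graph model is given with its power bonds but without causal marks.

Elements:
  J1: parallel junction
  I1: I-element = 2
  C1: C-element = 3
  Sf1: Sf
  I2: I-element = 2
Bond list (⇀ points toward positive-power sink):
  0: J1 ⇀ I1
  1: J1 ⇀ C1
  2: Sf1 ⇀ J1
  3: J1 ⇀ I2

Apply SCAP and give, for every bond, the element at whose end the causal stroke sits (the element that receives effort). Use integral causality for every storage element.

β0 stroke→I1
β1 stroke→J1
β2 stroke→Sf1
β3 stroke→I2

b2 |Sf1  (Sf1: flow source, stroke at near end)
b0 |I1  (prefer integral on I1)
b1 |J1  (C1 outputs effort q/C1)
b3 |I2  (common-e at J1 fixed by 1)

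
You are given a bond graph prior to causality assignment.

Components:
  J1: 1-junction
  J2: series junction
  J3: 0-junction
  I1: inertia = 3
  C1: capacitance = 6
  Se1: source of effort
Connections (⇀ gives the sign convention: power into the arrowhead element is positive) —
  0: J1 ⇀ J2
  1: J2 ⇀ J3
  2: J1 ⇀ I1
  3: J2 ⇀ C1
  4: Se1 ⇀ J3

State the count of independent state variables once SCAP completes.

2  (C1, I1 all integral)

b4 stroke at J3  (Se1 (Se) sets effort on bond)
b1 stroke at J2  (common-e at J3 fixed by 4)
b2 stroke at I1  (I1 outputs flow p/I1)
b0 stroke at J1  (J1 flow already set via bond 2)
b3 stroke at J2  (J2 flow already set via bond 0)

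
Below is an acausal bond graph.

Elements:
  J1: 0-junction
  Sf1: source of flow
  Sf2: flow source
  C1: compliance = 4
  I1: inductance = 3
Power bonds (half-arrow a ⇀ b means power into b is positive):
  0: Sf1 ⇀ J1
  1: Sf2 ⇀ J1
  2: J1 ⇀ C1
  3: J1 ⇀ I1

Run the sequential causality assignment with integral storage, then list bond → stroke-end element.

#0 |Sf1  (source Sf1 imposes f)
#1 |Sf2  (Sf2 fixes flow; stroke at Sf2)
#2 |J1  (C1 outputs effort q/C1)
#3 |I1  (J1 effort already set via bond 2)

bond 0 stroke→Sf1
bond 1 stroke→Sf2
bond 2 stroke→J1
bond 3 stroke→I1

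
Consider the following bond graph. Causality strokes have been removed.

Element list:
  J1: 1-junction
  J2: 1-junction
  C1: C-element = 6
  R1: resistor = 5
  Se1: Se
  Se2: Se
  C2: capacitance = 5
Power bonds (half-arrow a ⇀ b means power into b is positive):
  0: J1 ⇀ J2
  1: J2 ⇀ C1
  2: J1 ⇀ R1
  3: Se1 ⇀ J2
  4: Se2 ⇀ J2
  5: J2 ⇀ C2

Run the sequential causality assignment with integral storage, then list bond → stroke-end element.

#0 stroke→J1
#1 stroke→J2
#2 stroke→R1
#3 stroke→J2
#4 stroke→J2
#5 stroke→J2

bond 3 |J2  (source Se1 imposes e)
bond 4 |J2  (Se2 (Se) sets effort on bond)
bond 1 |J2  (prefer integral on C1)
bond 5 |J2  (C2 integral (e out))
bond 0 |J1  (J2: last free bond brings flow in)
bond 2 |R1  (J1 needs exactly one f-in)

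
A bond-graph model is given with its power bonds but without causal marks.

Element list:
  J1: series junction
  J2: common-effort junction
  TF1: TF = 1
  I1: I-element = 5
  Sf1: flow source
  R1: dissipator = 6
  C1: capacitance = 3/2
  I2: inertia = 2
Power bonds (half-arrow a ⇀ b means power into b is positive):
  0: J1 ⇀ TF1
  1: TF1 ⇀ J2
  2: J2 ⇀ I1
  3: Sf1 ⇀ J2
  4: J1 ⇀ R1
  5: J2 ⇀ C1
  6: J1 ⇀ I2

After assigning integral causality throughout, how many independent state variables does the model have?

#3 →Sf1  (source Sf1 imposes f)
#2 →I1  (I1 outputs flow p/I1)
#5 →J2  (prefer integral on C1)
#1 →TF1  (J2: bond 5 brought effort, rest push out)
#0 →J1  (TF TF1: opposite of bond 1)
#6 →I2  (prefer integral on I2)
#4 →J1  (1-jn J1 has f-setter on 6)

3  (C1, I1, I2 all integral)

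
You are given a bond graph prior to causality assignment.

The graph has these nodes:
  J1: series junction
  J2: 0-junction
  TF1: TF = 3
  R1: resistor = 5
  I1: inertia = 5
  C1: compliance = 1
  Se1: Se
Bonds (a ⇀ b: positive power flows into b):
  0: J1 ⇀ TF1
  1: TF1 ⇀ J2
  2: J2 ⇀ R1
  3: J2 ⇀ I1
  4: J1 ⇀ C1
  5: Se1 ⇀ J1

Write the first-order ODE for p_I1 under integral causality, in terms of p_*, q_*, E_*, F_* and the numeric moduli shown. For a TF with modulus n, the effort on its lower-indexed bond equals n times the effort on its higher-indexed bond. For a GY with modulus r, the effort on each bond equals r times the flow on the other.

dp_I1/dt = E_Se1/3 - q_C1/3

β5 stroke at J1  (Se1 fixes effort; stroke away)
β3 stroke at I1  (I1 integral (f out))
β4 stroke at J1  (C1 outputs effort q/C1)
β0 stroke at TF1  (only one flow-in slot at J1)
β1 stroke at J2  (TF1: transformer flips bond 0)
β2 stroke at R1  (J2: bond 1 brought effort, rest push out)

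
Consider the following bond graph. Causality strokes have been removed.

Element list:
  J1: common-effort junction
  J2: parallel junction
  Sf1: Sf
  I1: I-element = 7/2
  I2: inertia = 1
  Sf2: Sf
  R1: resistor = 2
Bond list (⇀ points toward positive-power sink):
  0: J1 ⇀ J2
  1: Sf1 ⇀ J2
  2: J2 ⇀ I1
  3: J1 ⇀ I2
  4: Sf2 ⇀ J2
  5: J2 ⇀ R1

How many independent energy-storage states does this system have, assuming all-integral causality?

2  (I1, I2 all integral)

bond 1 stroke at Sf1  (Sf1: flow source, stroke at near end)
bond 4 stroke at Sf2  (Sf2 (Sf) sets flow on bond)
bond 2 stroke at I1  (prefer integral on I1)
bond 3 stroke at I2  (I2 outputs flow p/I2)
bond 0 stroke at J1  (J1 needs exactly one e-in)
bond 5 stroke at J2  (J2: last free bond brings effort in)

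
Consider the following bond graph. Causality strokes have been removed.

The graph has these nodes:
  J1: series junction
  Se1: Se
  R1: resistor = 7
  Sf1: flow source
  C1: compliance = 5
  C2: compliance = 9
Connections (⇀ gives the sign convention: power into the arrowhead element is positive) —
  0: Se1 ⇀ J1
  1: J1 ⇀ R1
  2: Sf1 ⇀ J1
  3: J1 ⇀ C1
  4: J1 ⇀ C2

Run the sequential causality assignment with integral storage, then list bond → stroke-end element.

#0 →J1  (Se1 (Se) sets effort on bond)
#2 →Sf1  (Sf1 fixes flow; stroke at Sf1)
#1 →J1  (J1: bond 2 brought flow, rest push out)
#3 →J1  (common-f at J1 fixed by 2)
#4 →J1  (J1 flow already set via bond 2)

β0 stroke at J1
β1 stroke at J1
β2 stroke at Sf1
β3 stroke at J1
β4 stroke at J1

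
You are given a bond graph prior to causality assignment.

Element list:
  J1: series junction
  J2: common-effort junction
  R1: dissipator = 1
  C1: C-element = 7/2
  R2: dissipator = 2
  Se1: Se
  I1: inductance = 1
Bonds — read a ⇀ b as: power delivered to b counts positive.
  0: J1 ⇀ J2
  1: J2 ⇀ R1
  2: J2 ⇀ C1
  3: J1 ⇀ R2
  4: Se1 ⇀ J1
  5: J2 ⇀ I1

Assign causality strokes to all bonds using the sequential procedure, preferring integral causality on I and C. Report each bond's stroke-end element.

#4 stroke→J1  (Se1: effort source, stroke at far end)
#2 stroke→J2  (prefer integral on C1)
#0 stroke→J1  (J2: bond 2 brought effort, rest push out)
#1 stroke→R1  (0-jn J2 has e-setter on 2)
#5 stroke→I1  (common-e at J2 fixed by 2)
#3 stroke→R2  (closing 1-jn rule on J1)

bond 0 →J1
bond 1 →R1
bond 2 →J2
bond 3 →R2
bond 4 →J1
bond 5 →I1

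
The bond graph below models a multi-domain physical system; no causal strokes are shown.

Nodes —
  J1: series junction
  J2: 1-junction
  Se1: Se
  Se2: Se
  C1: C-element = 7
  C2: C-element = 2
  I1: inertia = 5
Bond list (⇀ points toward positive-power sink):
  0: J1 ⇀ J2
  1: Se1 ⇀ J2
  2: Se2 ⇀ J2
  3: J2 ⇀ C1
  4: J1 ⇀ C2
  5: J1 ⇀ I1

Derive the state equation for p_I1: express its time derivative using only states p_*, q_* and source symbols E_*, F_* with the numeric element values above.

β1 stroke at J2  (Se1 (Se) sets effort on bond)
β2 stroke at J2  (Se2 fixes effort; stroke away)
β3 stroke at J2  (prefer integral on C1)
β0 stroke at J1  (J2 needs exactly one f-in)
β4 stroke at J1  (prefer integral on C2)
β5 stroke at I1  (closing 1-jn rule on J1)

dp_I1/dt = E_Se1 + E_Se2 - q_C1/7 - q_C2/2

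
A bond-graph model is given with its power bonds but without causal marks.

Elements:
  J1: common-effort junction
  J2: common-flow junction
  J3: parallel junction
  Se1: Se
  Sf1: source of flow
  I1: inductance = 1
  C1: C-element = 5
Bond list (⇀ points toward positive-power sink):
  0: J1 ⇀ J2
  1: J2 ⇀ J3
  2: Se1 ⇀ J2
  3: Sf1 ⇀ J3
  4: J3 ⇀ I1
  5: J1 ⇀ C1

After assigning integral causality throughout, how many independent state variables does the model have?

2  (C1, I1 all integral)

bond 2 stroke→J2  (source Se1 imposes e)
bond 3 stroke→Sf1  (source Sf1 imposes f)
bond 4 stroke→I1  (prefer integral on I1)
bond 1 stroke→J3  (J3 needs exactly one e-in)
bond 0 stroke→J2  (common-f at J2 fixed by 1)
bond 5 stroke→J1  (J1 needs exactly one e-in)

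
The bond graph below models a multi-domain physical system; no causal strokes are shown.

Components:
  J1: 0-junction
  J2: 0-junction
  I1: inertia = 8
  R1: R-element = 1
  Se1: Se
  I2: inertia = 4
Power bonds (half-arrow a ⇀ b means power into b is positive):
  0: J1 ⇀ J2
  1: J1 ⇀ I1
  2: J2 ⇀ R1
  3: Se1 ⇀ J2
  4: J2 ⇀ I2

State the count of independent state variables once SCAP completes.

2  (I1, I2 all integral)

#3 stroke at J2  (Se1: effort source, stroke at far end)
#0 stroke at J1  (J2: bond 3 brought effort, rest push out)
#2 stroke at R1  (common-e at J2 fixed by 3)
#4 stroke at I2  (J2 effort already set via bond 3)
#1 stroke at I1  (J1 effort already set via bond 0)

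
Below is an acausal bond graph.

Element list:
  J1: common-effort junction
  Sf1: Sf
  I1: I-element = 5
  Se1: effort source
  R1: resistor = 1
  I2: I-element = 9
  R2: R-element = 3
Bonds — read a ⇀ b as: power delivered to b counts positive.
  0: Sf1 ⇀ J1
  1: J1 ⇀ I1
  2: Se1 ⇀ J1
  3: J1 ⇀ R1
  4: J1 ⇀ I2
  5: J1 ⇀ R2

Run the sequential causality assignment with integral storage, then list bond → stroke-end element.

bond 0 stroke→Sf1  (Sf1: flow source, stroke at near end)
bond 2 stroke→J1  (Se1 (Se) sets effort on bond)
bond 1 stroke→I1  (J1: bond 2 brought effort, rest push out)
bond 3 stroke→R1  (common-e at J1 fixed by 2)
bond 4 stroke→I2  (J1 effort already set via bond 2)
bond 5 stroke→R2  (0-jn J1 has e-setter on 2)

β0 stroke at Sf1
β1 stroke at I1
β2 stroke at J1
β3 stroke at R1
β4 stroke at I2
β5 stroke at R2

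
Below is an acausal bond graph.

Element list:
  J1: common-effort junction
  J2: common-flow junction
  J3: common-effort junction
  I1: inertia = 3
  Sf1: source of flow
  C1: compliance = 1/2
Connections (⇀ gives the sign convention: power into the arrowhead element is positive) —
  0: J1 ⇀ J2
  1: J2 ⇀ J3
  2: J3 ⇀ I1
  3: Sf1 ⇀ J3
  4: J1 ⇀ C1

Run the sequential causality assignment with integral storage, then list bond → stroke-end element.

b0 |J2
b1 |J3
b2 |I1
b3 |Sf1
b4 |J1

#3 stroke at Sf1  (Sf1 fixes flow; stroke at Sf1)
#2 stroke at I1  (I1 outputs flow p/I1)
#1 stroke at J3  (closing 0-jn rule on J3)
#0 stroke at J2  (1-jn J2 has f-setter on 1)
#4 stroke at J1  (closing 0-jn rule on J1)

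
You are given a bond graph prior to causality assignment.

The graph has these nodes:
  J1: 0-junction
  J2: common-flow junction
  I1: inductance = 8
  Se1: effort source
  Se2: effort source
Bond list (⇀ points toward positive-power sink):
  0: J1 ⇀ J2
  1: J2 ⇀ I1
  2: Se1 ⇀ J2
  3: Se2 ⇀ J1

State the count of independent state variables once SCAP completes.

1  (I1 all integral)

β2 |J2  (Se1: effort source, stroke at far end)
β3 |J1  (Se2: effort source, stroke at far end)
β0 |J2  (J1: bond 3 brought effort, rest push out)
β1 |I1  (J2 needs exactly one f-in)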